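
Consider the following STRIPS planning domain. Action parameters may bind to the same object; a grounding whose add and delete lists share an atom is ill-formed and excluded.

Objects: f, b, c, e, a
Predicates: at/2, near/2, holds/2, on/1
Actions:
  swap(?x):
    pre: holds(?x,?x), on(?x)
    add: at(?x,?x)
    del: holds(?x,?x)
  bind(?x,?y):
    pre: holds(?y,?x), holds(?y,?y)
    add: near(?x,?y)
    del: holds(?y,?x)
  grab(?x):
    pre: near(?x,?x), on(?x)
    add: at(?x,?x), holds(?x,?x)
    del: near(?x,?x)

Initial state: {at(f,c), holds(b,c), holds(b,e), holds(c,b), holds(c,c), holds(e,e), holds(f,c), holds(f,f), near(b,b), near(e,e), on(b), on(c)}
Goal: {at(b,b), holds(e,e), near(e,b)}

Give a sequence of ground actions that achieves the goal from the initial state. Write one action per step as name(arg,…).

1. grab(b)  →  {at(b,b), at(f,c), holds(b,b), holds(b,c), holds(b,e), holds(c,b), holds(c,c), holds(e,e), holds(f,c), holds(f,f), near(e,e), on(b), on(c)}
2. bind(e,b)  →  {at(b,b), at(f,c), holds(b,b), holds(b,c), holds(c,b), holds(c,c), holds(e,e), holds(f,c), holds(f,f), near(e,b), near(e,e), on(b), on(c)}

grab(b); bind(e,b)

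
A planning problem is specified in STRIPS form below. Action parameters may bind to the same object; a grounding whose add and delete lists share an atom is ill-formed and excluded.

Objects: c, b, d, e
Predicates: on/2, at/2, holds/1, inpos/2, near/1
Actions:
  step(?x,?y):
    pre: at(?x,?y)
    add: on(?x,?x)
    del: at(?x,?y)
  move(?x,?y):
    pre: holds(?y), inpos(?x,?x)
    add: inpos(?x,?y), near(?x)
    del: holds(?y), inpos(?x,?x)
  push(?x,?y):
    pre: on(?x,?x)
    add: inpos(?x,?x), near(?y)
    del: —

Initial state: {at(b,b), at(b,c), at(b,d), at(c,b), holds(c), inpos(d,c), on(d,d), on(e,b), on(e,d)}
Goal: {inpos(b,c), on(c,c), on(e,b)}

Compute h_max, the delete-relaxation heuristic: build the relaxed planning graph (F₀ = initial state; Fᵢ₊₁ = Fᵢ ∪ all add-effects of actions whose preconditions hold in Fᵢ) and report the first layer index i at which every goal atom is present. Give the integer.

F0 = init (9 atoms)
F1 = F0 ∪ {inpos(d,d), near(b), near(c), near(d), near(e), on(b,b), on(c,c)}  (16 atoms)
F2 = F1 ∪ {inpos(b,b), inpos(c,c)}  (18 atoms)
F3 = F2 ∪ {inpos(b,c)}  (19 atoms)
goal ⊆ F3  ⇒  h_max = 3

3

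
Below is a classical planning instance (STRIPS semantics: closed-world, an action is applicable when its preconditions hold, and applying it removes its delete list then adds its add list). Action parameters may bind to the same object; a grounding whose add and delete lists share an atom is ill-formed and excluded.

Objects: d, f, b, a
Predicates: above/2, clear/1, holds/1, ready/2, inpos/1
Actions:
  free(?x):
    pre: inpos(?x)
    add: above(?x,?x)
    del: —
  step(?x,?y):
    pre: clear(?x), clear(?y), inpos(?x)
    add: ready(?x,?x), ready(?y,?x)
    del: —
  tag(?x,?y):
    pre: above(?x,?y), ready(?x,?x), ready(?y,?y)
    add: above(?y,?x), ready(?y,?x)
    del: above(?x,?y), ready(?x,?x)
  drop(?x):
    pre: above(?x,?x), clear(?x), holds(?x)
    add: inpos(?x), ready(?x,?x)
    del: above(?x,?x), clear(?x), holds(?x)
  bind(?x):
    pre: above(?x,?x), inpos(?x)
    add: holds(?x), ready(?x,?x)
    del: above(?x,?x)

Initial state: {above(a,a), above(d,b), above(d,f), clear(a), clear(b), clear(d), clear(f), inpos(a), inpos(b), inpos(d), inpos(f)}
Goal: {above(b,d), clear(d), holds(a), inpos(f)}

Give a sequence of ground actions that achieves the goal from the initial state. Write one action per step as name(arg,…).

1. step(d,d)  →  {above(a,a), above(d,b), above(d,f), clear(a), clear(b), clear(d), clear(f), inpos(a), inpos(b), inpos(d), inpos(f), ready(d,d)}
2. step(b,d)  →  {above(a,a), above(d,b), above(d,f), clear(a), clear(b), clear(d), clear(f), inpos(a), inpos(b), inpos(d), inpos(f), ready(b,b), ready(d,b), ready(d,d)}
3. tag(d,b)  →  {above(a,a), above(b,d), above(d,f), clear(a), clear(b), clear(d), clear(f), inpos(a), inpos(b), inpos(d), inpos(f), ready(b,b), ready(b,d), ready(d,b)}
4. bind(a)  →  {above(b,d), above(d,f), clear(a), clear(b), clear(d), clear(f), holds(a), inpos(a), inpos(b), inpos(d), inpos(f), ready(a,a), ready(b,b), ready(b,d), ready(d,b)}

step(d,d); step(b,d); tag(d,b); bind(a)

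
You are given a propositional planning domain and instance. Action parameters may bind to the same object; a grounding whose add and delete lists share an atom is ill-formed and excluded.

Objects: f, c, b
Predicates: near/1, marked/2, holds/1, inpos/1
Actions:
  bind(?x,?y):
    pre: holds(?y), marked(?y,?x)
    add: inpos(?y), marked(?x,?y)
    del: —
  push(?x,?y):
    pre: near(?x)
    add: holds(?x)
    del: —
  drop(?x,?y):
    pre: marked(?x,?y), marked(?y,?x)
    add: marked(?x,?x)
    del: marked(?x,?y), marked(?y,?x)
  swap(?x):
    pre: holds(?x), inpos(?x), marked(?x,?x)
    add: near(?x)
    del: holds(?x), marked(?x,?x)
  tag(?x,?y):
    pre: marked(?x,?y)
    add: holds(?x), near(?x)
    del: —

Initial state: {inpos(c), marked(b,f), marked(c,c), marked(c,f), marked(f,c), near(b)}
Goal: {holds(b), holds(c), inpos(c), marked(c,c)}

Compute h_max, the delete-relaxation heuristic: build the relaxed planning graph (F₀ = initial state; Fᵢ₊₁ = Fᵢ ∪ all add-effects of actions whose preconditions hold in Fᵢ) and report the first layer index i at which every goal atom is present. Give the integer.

F0 = init (6 atoms)
F1 = F0 ∪ {holds(b), holds(c), holds(f), marked(f,f), near(c), near(f)}  (12 atoms)
goal ⊆ F1  ⇒  h_max = 1

1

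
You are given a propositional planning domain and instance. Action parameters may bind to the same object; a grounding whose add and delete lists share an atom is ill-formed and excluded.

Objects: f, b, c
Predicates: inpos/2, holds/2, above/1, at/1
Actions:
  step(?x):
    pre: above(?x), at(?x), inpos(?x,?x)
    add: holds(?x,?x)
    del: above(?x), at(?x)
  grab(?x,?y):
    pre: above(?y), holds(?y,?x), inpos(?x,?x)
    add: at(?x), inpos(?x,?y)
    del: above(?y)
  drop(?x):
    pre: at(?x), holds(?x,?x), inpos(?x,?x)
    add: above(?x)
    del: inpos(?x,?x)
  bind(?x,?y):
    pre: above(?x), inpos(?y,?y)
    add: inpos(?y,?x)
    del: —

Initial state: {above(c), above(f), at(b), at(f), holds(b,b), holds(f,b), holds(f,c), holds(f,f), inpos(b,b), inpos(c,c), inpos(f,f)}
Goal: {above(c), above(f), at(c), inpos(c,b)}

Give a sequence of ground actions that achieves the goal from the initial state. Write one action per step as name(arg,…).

1. grab(c,f)  →  {above(c), at(b), at(c), at(f), holds(b,b), holds(f,b), holds(f,c), holds(f,f), inpos(b,b), inpos(c,c), inpos(c,f), inpos(f,f)}
2. drop(f)  →  {above(c), above(f), at(b), at(c), at(f), holds(b,b), holds(f,b), holds(f,c), holds(f,f), inpos(b,b), inpos(c,c), inpos(c,f)}
3. drop(b)  →  {above(b), above(c), above(f), at(b), at(c), at(f), holds(b,b), holds(f,b), holds(f,c), holds(f,f), inpos(c,c), inpos(c,f)}
4. bind(b,c)  →  {above(b), above(c), above(f), at(b), at(c), at(f), holds(b,b), holds(f,b), holds(f,c), holds(f,f), inpos(c,b), inpos(c,c), inpos(c,f)}

grab(c,f); drop(f); drop(b); bind(b,c)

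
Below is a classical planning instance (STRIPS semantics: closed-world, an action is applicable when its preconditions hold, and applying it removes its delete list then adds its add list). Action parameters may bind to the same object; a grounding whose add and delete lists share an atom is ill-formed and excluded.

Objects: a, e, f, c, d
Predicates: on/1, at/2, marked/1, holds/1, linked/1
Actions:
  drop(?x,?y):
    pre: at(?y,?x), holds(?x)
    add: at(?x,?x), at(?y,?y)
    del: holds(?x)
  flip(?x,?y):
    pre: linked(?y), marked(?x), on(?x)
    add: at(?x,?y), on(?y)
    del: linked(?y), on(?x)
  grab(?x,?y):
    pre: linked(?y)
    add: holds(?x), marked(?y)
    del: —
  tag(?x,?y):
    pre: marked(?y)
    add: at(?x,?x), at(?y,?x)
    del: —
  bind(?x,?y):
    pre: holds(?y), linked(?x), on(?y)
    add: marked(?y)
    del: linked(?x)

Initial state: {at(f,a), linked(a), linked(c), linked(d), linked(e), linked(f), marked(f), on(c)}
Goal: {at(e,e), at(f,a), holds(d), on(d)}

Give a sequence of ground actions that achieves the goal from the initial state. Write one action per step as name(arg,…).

1. grab(d,c)  →  {at(f,a), holds(d), linked(a), linked(c), linked(d), linked(e), linked(f), marked(c), marked(f), on(c)}
2. flip(c,d)  →  {at(c,d), at(f,a), holds(d), linked(a), linked(c), linked(e), linked(f), marked(c), marked(f), on(d)}
3. tag(e,f)  →  {at(c,d), at(e,e), at(f,a), at(f,e), holds(d), linked(a), linked(c), linked(e), linked(f), marked(c), marked(f), on(d)}

grab(d,c); flip(c,d); tag(e,f)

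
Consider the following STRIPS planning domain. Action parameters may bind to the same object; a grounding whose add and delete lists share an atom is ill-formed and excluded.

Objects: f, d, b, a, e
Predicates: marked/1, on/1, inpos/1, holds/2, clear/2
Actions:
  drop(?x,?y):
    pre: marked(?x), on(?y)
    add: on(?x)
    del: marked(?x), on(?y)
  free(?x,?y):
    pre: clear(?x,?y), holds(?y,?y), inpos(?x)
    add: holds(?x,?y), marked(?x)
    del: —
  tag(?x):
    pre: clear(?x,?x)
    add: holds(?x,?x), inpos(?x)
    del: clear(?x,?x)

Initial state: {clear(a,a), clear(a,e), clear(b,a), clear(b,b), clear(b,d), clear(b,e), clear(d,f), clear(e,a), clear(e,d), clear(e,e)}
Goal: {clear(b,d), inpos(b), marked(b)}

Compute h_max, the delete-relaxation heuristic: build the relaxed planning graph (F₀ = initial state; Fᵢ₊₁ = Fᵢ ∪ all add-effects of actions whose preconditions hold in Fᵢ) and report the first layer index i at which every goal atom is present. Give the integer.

2

F0 = init (10 atoms)
F1 = F0 ∪ {holds(a,a), holds(b,b), holds(e,e), inpos(a), inpos(b), inpos(e)}  (16 atoms)
F2 = F1 ∪ {holds(a,e), holds(b,a), holds(b,e), holds(e,a), marked(a), marked(b), marked(e)}  (23 atoms)
goal ⊆ F2  ⇒  h_max = 2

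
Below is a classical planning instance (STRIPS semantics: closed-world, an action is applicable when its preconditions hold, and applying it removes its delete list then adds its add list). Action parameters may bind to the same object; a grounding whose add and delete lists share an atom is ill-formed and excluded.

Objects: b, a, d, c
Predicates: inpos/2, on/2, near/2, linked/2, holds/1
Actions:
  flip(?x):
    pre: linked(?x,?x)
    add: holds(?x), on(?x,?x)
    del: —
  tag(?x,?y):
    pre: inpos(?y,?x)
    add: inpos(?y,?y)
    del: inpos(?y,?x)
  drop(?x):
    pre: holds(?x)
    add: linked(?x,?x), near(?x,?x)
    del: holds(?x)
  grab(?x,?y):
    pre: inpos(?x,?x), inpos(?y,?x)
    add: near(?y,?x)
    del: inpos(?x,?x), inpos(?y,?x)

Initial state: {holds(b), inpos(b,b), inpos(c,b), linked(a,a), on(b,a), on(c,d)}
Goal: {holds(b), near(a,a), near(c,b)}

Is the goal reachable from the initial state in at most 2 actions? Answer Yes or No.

No

1. flip(a)  →  {holds(a), holds(b), inpos(b,b), inpos(c,b), linked(a,a), on(a,a), on(b,a), on(c,d)}
2. drop(a)  →  {holds(b), inpos(b,b), inpos(c,b), linked(a,a), near(a,a), on(a,a), on(b,a), on(c,d)}
3. grab(b,c)  →  {holds(b), linked(a,a), near(a,a), near(c,b), on(a,a), on(b,a), on(c,d)}
optimal plan length = 3; 3 > 2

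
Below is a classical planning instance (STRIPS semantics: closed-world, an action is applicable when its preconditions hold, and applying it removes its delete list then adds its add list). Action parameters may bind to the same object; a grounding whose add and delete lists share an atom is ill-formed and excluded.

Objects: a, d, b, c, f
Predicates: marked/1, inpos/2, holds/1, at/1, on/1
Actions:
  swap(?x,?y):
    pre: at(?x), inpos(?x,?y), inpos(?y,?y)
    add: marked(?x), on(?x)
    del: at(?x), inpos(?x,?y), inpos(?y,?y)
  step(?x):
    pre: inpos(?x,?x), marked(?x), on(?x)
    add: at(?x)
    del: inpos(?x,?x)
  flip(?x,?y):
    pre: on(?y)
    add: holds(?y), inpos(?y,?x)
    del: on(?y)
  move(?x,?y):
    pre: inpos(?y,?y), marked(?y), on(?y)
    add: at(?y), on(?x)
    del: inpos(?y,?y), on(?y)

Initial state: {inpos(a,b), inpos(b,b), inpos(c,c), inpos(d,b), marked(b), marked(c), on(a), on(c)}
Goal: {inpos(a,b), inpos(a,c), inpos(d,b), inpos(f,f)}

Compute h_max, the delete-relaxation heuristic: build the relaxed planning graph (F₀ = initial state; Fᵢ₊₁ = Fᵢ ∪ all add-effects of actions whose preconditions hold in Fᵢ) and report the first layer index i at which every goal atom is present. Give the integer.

2

F0 = init (8 atoms)
F1 = F0 ∪ {at(c), holds(a), holds(c), inpos(a,a), inpos(a,c), inpos(a,d), inpos(a,f), inpos(c,a), inpos(c,b), inpos(c,d), inpos(c,f), on(b), on(d), on(f)}  (22 atoms)
F2 = F1 ∪ {at(b), holds(b), holds(d), holds(f), inpos(b,a), inpos(b,c), inpos(b,d), inpos(b,f), inpos(d,a), inpos(d,c), inpos(d,d), inpos(d,f), inpos(f,a), inpos(f,b), inpos(f,c), inpos(f,d), inpos(f,f)}  (39 atoms)
goal ⊆ F2  ⇒  h_max = 2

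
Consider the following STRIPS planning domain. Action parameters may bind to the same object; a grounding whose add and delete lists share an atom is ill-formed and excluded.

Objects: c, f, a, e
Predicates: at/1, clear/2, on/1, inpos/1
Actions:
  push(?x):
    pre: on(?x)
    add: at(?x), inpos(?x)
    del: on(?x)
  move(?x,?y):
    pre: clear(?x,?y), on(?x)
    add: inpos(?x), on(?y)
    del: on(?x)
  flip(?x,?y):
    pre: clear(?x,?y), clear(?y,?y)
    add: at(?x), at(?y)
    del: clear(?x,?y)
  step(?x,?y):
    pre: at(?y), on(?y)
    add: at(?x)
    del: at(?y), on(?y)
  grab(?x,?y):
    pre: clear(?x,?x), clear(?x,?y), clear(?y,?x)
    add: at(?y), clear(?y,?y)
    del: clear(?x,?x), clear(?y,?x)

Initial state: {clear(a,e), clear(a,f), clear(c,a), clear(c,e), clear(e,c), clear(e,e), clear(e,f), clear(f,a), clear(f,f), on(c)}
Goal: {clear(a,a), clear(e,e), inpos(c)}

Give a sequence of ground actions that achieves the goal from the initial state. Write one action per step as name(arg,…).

push(c); grab(f,a)

1. push(c)  →  {at(c), clear(a,e), clear(a,f), clear(c,a), clear(c,e), clear(e,c), clear(e,e), clear(e,f), clear(f,a), clear(f,f), inpos(c)}
2. grab(f,a)  →  {at(a), at(c), clear(a,a), clear(a,e), clear(c,a), clear(c,e), clear(e,c), clear(e,e), clear(e,f), clear(f,a), inpos(c)}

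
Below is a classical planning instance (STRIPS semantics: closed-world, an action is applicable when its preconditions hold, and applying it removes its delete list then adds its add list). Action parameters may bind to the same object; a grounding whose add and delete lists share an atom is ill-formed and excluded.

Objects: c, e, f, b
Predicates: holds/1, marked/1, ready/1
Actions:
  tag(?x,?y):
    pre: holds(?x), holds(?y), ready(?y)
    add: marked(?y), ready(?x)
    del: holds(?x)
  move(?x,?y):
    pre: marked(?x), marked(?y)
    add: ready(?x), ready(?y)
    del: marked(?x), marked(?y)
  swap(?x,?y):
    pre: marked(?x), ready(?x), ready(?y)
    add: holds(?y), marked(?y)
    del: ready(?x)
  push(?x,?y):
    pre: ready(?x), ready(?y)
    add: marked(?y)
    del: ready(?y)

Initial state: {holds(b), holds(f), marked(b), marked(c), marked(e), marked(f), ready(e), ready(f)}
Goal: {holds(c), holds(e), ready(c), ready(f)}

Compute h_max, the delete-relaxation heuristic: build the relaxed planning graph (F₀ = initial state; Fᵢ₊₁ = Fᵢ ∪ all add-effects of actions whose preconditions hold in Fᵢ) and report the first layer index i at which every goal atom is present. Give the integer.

2

F0 = init (8 atoms)
F1 = F0 ∪ {holds(e), ready(b), ready(c)}  (11 atoms)
F2 = F1 ∪ {holds(c)}  (12 atoms)
goal ⊆ F2  ⇒  h_max = 2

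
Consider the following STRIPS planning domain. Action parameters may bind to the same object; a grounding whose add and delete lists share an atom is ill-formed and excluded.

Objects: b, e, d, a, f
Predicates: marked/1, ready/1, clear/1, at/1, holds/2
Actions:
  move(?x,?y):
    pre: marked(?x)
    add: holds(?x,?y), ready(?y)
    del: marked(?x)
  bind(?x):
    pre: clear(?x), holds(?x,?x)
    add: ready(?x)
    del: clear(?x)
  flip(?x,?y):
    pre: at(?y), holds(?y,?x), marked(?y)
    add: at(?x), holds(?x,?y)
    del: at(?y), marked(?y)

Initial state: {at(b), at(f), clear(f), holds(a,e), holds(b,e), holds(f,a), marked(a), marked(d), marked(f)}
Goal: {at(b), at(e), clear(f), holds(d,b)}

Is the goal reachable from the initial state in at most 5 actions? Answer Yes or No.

1. move(d,b)  →  {at(b), at(f), clear(f), holds(a,e), holds(b,e), holds(d,b), holds(f,a), marked(a), marked(f), ready(b)}
2. flip(a,f)  →  {at(a), at(b), clear(f), holds(a,e), holds(a,f), holds(b,e), holds(d,b), holds(f,a), marked(a), ready(b)}
3. flip(e,a)  →  {at(b), at(e), clear(f), holds(a,e), holds(a,f), holds(b,e), holds(d,b), holds(e,a), holds(f,a), ready(b)}
optimal plan length = 3; 3 ≤ 5

Yes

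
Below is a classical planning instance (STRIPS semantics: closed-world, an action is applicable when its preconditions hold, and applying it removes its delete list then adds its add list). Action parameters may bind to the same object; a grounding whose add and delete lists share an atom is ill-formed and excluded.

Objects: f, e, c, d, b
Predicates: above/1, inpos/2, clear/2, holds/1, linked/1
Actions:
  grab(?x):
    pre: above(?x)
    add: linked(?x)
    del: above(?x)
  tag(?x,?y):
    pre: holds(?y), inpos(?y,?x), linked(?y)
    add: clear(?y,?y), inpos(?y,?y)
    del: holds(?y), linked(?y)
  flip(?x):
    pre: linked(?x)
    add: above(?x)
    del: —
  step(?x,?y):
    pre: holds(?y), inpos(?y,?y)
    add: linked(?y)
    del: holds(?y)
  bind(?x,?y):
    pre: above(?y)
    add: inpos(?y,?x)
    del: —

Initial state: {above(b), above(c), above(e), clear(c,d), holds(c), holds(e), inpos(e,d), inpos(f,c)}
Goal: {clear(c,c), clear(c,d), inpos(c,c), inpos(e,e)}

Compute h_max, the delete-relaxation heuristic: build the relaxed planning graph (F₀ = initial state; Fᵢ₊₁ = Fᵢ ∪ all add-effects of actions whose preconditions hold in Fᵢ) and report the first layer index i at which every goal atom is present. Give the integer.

F0 = init (8 atoms)
F1 = F0 ∪ {inpos(b,b), inpos(b,c), inpos(b,d), inpos(b,e), inpos(b,f), inpos(c,b), inpos(c,c), inpos(c,d), inpos(c,e), inpos(c,f), inpos(e,b), inpos(e,c), inpos(e,e), inpos(e,f), linked(b), linked(c), linked(e)}  (25 atoms)
F2 = F1 ∪ {clear(c,c), clear(e,e)}  (27 atoms)
goal ⊆ F2  ⇒  h_max = 2

2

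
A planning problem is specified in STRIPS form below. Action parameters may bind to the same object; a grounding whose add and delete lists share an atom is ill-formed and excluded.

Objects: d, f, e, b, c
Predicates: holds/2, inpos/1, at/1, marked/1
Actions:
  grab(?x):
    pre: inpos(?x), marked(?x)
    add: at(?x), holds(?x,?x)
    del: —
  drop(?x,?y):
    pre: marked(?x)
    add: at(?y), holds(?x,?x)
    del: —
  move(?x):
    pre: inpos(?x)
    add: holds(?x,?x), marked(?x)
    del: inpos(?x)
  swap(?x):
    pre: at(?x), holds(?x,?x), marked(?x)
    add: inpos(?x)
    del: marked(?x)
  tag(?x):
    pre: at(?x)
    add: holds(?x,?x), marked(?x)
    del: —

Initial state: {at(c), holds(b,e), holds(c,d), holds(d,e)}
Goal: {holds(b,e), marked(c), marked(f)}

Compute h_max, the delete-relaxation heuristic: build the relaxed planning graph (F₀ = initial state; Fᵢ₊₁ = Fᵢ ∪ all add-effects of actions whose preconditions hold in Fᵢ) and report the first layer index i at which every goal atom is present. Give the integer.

F0 = init (4 atoms)
F1 = F0 ∪ {holds(c,c), marked(c)}  (6 atoms)
F2 = F1 ∪ {at(b), at(d), at(e), at(f), inpos(c)}  (11 atoms)
F3 = F2 ∪ {holds(b,b), holds(d,d), holds(e,e), holds(f,f), marked(b), marked(d), marked(e), marked(f)}  (19 atoms)
goal ⊆ F3  ⇒  h_max = 3

3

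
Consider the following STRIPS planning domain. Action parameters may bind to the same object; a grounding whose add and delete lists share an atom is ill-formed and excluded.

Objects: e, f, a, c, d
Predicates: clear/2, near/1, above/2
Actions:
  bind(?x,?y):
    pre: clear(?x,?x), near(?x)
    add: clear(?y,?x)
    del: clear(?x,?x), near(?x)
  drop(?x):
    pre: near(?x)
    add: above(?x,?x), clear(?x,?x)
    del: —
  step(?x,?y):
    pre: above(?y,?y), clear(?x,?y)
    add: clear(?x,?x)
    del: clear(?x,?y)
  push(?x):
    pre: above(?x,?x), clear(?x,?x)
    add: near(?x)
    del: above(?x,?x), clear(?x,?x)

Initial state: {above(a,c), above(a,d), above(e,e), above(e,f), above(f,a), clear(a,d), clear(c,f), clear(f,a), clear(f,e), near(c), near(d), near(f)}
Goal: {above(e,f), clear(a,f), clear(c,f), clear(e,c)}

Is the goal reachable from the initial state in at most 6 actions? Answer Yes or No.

Yes

1. drop(f)  →  {above(a,c), above(a,d), above(e,e), above(e,f), above(f,a), above(f,f), clear(a,d), clear(c,f), clear(f,a), clear(f,e), clear(f,f), near(c), near(d), near(f)}
2. bind(f,a)  →  {above(a,c), above(a,d), above(e,e), above(e,f), above(f,a), above(f,f), clear(a,d), clear(a,f), clear(c,f), clear(f,a), clear(f,e), near(c), near(d)}
3. drop(c)  →  {above(a,c), above(a,d), above(c,c), above(e,e), above(e,f), above(f,a), above(f,f), clear(a,d), clear(a,f), clear(c,c), clear(c,f), clear(f,a), clear(f,e), near(c), near(d)}
4. bind(c,e)  →  {above(a,c), above(a,d), above(c,c), above(e,e), above(e,f), above(f,a), above(f,f), clear(a,d), clear(a,f), clear(c,f), clear(e,c), clear(f,a), clear(f,e), near(d)}
optimal plan length = 4; 4 ≤ 6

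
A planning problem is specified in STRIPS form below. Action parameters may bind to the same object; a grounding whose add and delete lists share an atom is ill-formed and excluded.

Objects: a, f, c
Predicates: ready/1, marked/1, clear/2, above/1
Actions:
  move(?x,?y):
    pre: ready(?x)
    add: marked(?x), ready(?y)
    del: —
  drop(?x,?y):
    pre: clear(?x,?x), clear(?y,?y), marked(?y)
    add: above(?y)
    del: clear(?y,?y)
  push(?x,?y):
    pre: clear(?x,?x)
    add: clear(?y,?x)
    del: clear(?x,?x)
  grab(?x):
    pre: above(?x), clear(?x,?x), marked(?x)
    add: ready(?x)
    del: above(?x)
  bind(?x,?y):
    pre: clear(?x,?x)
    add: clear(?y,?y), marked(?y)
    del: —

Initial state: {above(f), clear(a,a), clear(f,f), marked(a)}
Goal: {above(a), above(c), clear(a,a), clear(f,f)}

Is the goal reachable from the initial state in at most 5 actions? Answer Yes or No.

1. drop(a,a)  →  {above(a), above(f), clear(f,f), marked(a)}
2. bind(f,a)  →  {above(a), above(f), clear(a,a), clear(f,f), marked(a)}
3. bind(a,c)  →  {above(a), above(f), clear(a,a), clear(c,c), clear(f,f), marked(a), marked(c)}
4. drop(a,c)  →  {above(a), above(c), above(f), clear(a,a), clear(f,f), marked(a), marked(c)}
optimal plan length = 4; 4 ≤ 5

Yes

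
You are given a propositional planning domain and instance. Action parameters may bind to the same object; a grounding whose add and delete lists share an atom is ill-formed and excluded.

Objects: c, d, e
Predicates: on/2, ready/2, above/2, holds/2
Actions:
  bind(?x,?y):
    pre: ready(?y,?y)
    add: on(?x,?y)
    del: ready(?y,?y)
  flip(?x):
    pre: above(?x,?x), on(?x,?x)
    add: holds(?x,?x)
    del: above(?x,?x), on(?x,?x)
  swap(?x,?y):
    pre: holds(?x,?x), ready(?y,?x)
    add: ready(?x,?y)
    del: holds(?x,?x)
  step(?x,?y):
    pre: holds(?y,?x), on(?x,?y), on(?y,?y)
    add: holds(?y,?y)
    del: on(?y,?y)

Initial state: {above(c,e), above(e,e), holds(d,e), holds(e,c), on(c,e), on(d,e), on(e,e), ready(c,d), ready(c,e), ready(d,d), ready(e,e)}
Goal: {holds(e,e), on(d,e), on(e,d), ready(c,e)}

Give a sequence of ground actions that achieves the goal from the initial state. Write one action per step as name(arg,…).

1. bind(e,d)  →  {above(c,e), above(e,e), holds(d,e), holds(e,c), on(c,e), on(d,e), on(e,d), on(e,e), ready(c,d), ready(c,e), ready(e,e)}
2. flip(e)  →  {above(c,e), holds(d,e), holds(e,c), holds(e,e), on(c,e), on(d,e), on(e,d), ready(c,d), ready(c,e), ready(e,e)}

bind(e,d); flip(e)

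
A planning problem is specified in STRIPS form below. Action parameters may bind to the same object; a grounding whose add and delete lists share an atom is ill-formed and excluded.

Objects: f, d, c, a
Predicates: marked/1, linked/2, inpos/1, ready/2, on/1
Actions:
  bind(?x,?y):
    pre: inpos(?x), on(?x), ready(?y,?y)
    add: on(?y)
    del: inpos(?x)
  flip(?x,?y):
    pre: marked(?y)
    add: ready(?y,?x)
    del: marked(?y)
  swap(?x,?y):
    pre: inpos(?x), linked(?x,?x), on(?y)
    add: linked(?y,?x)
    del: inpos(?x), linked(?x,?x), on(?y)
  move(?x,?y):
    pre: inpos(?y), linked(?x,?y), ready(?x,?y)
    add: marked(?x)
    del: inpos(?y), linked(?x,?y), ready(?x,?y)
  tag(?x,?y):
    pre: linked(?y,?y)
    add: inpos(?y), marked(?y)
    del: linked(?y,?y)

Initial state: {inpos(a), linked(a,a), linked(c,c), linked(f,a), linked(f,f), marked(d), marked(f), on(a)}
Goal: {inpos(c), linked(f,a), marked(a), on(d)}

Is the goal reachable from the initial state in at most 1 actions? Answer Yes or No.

No

1. flip(d,d)  →  {inpos(a), linked(a,a), linked(c,c), linked(f,a), linked(f,f), marked(f), on(a), ready(d,d)}
2. bind(a,d)  →  {linked(a,a), linked(c,c), linked(f,a), linked(f,f), marked(f), on(a), on(d), ready(d,d)}
3. tag(f,c)  →  {inpos(c), linked(a,a), linked(f,a), linked(f,f), marked(c), marked(f), on(a), on(d), ready(d,d)}
4. tag(f,a)  →  {inpos(a), inpos(c), linked(f,a), linked(f,f), marked(a), marked(c), marked(f), on(a), on(d), ready(d,d)}
optimal plan length = 4; 4 > 1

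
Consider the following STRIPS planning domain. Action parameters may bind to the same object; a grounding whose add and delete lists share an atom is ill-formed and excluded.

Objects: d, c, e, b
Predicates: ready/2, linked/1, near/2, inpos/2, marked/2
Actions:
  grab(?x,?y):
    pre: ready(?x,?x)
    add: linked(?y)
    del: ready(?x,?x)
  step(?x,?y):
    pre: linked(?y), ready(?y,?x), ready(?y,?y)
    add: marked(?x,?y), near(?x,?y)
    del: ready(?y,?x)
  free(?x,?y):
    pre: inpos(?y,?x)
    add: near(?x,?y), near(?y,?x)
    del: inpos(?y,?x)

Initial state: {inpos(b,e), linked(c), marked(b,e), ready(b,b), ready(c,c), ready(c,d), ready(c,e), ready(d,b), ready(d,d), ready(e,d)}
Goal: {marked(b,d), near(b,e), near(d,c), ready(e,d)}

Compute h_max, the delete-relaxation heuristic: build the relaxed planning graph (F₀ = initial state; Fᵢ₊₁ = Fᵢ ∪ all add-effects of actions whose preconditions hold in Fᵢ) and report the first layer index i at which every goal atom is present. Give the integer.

2

F0 = init (10 atoms)
F1 = F0 ∪ {linked(b), linked(d), linked(e), marked(c,c), marked(d,c), marked(e,c), near(b,e), near(c,c), near(d,c), near(e,b), near(e,c)}  (21 atoms)
F2 = F1 ∪ {marked(b,b), marked(b,d), marked(d,d), near(b,b), near(b,d), near(d,d)}  (27 atoms)
goal ⊆ F2  ⇒  h_max = 2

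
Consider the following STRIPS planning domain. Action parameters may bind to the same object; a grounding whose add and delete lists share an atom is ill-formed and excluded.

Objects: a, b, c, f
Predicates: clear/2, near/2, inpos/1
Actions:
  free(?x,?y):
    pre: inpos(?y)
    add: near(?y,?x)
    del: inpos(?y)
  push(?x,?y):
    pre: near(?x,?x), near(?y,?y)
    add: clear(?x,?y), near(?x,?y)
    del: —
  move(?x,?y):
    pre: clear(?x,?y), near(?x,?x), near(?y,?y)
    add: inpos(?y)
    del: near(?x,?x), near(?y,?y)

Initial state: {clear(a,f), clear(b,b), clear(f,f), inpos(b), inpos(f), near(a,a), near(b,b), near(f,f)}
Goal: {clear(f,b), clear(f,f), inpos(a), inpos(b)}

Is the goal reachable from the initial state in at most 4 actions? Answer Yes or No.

1. push(a,a)  →  {clear(a,a), clear(a,f), clear(b,b), clear(f,f), inpos(b), inpos(f), near(a,a), near(b,b), near(f,f)}
2. push(f,b)  →  {clear(a,a), clear(a,f), clear(b,b), clear(f,b), clear(f,f), inpos(b), inpos(f), near(a,a), near(b,b), near(f,b), near(f,f)}
3. move(a,a)  →  {clear(a,a), clear(a,f), clear(b,b), clear(f,b), clear(f,f), inpos(a), inpos(b), inpos(f), near(b,b), near(f,b), near(f,f)}
optimal plan length = 3; 3 ≤ 4

Yes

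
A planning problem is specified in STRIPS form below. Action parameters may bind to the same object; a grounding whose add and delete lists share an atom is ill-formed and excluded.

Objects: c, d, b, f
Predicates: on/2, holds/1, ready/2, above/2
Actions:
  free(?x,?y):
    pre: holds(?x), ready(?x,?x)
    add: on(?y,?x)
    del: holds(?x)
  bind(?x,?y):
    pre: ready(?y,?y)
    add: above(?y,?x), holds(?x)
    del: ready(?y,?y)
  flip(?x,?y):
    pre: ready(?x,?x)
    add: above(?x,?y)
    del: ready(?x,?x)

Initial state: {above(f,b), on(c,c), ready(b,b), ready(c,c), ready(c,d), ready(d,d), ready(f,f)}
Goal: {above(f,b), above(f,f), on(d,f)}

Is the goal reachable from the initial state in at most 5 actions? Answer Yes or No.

Yes

1. bind(f,c)  →  {above(c,f), above(f,b), holds(f), on(c,c), ready(b,b), ready(c,d), ready(d,d), ready(f,f)}
2. free(f,d)  →  {above(c,f), above(f,b), on(c,c), on(d,f), ready(b,b), ready(c,d), ready(d,d), ready(f,f)}
3. bind(f,f)  →  {above(c,f), above(f,b), above(f,f), holds(f), on(c,c), on(d,f), ready(b,b), ready(c,d), ready(d,d)}
optimal plan length = 3; 3 ≤ 5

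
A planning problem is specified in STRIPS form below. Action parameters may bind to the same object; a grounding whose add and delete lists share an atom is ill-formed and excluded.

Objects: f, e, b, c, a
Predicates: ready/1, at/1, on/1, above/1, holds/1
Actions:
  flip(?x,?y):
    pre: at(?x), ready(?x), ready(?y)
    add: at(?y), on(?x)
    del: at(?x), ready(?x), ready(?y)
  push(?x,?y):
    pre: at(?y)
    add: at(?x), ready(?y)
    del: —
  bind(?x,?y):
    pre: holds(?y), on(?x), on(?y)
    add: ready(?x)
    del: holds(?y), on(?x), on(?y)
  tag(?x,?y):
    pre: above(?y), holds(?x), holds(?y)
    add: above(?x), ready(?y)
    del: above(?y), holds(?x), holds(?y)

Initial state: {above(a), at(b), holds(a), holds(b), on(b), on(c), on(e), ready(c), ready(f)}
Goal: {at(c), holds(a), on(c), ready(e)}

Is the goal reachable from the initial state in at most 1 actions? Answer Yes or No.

No

1. push(e,b)  →  {above(a), at(b), at(e), holds(a), holds(b), on(b), on(c), on(e), ready(b), ready(c), ready(f)}
2. push(c,e)  →  {above(a), at(b), at(c), at(e), holds(a), holds(b), on(b), on(c), on(e), ready(b), ready(c), ready(e), ready(f)}
optimal plan length = 2; 2 > 1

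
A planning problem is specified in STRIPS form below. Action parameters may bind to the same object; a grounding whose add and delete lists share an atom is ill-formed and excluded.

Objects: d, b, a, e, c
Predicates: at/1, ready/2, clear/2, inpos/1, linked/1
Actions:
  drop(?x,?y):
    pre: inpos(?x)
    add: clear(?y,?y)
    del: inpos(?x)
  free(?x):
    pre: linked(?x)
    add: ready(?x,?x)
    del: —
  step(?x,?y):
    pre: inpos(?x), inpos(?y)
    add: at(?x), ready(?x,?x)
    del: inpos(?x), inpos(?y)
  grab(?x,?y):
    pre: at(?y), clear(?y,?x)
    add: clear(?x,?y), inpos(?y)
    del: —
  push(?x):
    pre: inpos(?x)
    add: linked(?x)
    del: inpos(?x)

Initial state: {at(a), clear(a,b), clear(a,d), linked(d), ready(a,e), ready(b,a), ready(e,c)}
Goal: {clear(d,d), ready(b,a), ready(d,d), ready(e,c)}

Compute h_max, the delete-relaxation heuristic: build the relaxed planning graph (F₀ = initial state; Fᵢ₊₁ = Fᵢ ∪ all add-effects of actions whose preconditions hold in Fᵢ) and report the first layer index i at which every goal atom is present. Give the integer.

F0 = init (7 atoms)
F1 = F0 ∪ {clear(b,a), clear(d,a), inpos(a), ready(d,d)}  (11 atoms)
F2 = F1 ∪ {clear(a,a), clear(b,b), clear(c,c), clear(d,d), clear(e,e), linked(a), ready(a,a)}  (18 atoms)
goal ⊆ F2  ⇒  h_max = 2

2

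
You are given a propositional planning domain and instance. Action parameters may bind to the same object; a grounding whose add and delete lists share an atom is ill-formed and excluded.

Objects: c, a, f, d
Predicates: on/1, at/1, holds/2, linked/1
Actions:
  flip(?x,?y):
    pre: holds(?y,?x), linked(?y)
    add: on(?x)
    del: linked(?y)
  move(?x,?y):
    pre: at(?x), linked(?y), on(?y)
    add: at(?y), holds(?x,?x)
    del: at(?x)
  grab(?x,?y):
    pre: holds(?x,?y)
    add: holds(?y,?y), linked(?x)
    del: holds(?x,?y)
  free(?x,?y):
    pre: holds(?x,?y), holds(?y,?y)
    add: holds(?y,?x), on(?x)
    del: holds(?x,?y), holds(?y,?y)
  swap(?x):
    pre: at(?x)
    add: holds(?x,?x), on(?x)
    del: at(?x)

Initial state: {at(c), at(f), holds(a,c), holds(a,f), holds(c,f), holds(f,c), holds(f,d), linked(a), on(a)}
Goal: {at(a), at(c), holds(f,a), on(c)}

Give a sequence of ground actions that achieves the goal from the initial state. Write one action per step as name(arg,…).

move(f,a); flip(c,a); free(a,f)

1. move(f,a)  →  {at(a), at(c), holds(a,c), holds(a,f), holds(c,f), holds(f,c), holds(f,d), holds(f,f), linked(a), on(a)}
2. flip(c,a)  →  {at(a), at(c), holds(a,c), holds(a,f), holds(c,f), holds(f,c), holds(f,d), holds(f,f), on(a), on(c)}
3. free(a,f)  →  {at(a), at(c), holds(a,c), holds(c,f), holds(f,a), holds(f,c), holds(f,d), on(a), on(c)}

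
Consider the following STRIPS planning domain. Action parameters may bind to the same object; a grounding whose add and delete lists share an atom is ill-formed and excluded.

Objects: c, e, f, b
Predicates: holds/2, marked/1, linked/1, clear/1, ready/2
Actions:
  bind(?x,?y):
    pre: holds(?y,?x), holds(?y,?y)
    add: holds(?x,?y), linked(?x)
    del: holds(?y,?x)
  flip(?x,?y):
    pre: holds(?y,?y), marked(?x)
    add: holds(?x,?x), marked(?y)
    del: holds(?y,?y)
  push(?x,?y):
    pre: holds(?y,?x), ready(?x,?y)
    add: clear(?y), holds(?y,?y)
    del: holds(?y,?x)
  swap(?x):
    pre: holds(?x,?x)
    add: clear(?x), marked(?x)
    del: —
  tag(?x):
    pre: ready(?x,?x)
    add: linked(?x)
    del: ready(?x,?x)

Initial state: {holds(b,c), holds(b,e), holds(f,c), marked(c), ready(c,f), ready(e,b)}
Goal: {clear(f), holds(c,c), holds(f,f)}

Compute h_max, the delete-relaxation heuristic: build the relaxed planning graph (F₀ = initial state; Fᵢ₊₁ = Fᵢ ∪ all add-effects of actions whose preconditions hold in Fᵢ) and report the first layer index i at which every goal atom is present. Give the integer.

F0 = init (6 atoms)
F1 = F0 ∪ {clear(b), clear(f), holds(b,b), holds(f,f)}  (10 atoms)
F2 = F1 ∪ {holds(c,b), holds(c,c), holds(c,f), holds(e,b), linked(c), linked(e), marked(b), marked(f)}  (18 atoms)
goal ⊆ F2  ⇒  h_max = 2

2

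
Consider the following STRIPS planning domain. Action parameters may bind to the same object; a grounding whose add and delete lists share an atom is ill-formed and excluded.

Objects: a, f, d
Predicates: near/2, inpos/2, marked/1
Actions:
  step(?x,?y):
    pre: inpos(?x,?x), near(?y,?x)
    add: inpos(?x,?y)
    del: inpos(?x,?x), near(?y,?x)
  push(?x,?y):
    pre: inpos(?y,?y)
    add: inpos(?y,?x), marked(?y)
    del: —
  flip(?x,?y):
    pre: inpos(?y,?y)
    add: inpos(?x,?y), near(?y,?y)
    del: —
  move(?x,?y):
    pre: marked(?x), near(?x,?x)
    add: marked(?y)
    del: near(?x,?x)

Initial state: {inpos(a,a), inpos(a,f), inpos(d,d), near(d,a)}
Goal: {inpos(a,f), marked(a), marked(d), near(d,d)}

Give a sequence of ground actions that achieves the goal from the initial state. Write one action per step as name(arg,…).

1. push(a,a)  →  {inpos(a,a), inpos(a,f), inpos(d,d), marked(a), near(d,a)}
2. push(a,d)  →  {inpos(a,a), inpos(a,f), inpos(d,a), inpos(d,d), marked(a), marked(d), near(d,a)}
3. flip(a,d)  →  {inpos(a,a), inpos(a,d), inpos(a,f), inpos(d,a), inpos(d,d), marked(a), marked(d), near(d,a), near(d,d)}

push(a,a); push(a,d); flip(a,d)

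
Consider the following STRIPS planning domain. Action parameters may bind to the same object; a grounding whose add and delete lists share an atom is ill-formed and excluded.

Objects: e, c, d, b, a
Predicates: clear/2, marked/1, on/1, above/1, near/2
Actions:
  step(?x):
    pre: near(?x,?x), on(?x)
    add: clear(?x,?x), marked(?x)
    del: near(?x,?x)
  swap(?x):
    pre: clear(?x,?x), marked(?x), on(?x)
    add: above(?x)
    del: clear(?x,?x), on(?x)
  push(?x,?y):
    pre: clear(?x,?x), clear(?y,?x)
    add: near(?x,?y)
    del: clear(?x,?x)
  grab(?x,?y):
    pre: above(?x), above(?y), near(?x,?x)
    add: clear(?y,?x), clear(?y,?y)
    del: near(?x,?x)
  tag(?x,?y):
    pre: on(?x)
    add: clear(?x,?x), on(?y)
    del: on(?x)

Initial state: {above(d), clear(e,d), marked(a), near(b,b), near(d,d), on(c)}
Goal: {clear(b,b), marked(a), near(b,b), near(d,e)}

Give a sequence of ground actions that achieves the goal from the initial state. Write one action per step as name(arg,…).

grab(d,d); push(d,e); tag(c,b); tag(b,e)

1. grab(d,d)  →  {above(d), clear(d,d), clear(e,d), marked(a), near(b,b), on(c)}
2. push(d,e)  →  {above(d), clear(e,d), marked(a), near(b,b), near(d,e), on(c)}
3. tag(c,b)  →  {above(d), clear(c,c), clear(e,d), marked(a), near(b,b), near(d,e), on(b)}
4. tag(b,e)  →  {above(d), clear(b,b), clear(c,c), clear(e,d), marked(a), near(b,b), near(d,e), on(e)}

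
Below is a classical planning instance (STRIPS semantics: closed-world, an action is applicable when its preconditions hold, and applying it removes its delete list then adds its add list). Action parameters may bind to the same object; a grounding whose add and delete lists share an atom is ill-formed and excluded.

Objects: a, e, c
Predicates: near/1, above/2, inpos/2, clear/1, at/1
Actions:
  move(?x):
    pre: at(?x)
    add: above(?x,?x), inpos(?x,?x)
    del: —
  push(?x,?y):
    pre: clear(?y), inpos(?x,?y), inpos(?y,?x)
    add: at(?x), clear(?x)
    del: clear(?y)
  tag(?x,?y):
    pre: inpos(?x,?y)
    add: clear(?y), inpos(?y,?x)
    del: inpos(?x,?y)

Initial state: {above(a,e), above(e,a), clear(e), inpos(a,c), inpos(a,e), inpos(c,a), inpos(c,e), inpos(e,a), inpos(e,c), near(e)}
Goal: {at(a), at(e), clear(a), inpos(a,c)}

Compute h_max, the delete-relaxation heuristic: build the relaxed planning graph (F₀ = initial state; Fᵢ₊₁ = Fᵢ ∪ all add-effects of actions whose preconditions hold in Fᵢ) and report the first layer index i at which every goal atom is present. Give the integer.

F0 = init (10 atoms)
F1 = F0 ∪ {at(a), at(c), clear(a), clear(c)}  (14 atoms)
F2 = F1 ∪ {above(a,a), above(c,c), at(e), inpos(a,a), inpos(c,c)}  (19 atoms)
goal ⊆ F2  ⇒  h_max = 2

2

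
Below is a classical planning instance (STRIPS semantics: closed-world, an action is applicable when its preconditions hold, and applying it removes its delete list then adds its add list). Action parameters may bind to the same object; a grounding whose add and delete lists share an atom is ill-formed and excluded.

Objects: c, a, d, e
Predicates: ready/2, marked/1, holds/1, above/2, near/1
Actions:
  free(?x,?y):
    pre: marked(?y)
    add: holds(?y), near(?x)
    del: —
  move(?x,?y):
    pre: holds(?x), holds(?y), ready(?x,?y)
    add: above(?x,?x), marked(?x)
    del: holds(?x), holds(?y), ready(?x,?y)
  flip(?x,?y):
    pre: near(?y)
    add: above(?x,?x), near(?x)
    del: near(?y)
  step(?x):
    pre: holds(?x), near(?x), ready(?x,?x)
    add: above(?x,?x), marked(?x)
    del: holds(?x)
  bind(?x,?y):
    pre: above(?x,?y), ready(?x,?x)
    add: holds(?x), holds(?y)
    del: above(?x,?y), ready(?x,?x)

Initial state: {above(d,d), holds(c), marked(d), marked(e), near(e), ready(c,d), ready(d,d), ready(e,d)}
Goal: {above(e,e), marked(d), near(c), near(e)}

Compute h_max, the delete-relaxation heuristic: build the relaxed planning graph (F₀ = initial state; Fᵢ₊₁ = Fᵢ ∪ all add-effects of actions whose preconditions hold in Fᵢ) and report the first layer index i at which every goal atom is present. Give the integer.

F0 = init (8 atoms)
F1 = F0 ∪ {above(a,a), above(c,c), holds(d), holds(e), near(a), near(c), near(d)}  (15 atoms)
F2 = F1 ∪ {above(e,e), marked(c)}  (17 atoms)
goal ⊆ F2  ⇒  h_max = 2

2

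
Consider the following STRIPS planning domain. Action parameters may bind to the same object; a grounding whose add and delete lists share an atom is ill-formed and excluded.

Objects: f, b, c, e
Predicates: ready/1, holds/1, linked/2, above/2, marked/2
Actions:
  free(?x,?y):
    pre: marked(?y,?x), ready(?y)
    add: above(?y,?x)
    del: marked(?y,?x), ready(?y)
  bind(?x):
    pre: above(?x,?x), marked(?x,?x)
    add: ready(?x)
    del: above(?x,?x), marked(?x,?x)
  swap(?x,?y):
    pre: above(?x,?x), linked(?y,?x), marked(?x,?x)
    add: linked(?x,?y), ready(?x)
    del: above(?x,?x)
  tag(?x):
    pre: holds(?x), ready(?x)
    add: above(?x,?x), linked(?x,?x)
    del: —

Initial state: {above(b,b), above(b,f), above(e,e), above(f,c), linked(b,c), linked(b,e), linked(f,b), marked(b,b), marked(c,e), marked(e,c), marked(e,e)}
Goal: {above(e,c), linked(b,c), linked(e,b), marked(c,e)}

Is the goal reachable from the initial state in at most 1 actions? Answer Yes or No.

No

1. swap(e,b)  →  {above(b,b), above(b,f), above(f,c), linked(b,c), linked(b,e), linked(e,b), linked(f,b), marked(b,b), marked(c,e), marked(e,c), marked(e,e), ready(e)}
2. free(c,e)  →  {above(b,b), above(b,f), above(e,c), above(f,c), linked(b,c), linked(b,e), linked(e,b), linked(f,b), marked(b,b), marked(c,e), marked(e,e)}
optimal plan length = 2; 2 > 1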